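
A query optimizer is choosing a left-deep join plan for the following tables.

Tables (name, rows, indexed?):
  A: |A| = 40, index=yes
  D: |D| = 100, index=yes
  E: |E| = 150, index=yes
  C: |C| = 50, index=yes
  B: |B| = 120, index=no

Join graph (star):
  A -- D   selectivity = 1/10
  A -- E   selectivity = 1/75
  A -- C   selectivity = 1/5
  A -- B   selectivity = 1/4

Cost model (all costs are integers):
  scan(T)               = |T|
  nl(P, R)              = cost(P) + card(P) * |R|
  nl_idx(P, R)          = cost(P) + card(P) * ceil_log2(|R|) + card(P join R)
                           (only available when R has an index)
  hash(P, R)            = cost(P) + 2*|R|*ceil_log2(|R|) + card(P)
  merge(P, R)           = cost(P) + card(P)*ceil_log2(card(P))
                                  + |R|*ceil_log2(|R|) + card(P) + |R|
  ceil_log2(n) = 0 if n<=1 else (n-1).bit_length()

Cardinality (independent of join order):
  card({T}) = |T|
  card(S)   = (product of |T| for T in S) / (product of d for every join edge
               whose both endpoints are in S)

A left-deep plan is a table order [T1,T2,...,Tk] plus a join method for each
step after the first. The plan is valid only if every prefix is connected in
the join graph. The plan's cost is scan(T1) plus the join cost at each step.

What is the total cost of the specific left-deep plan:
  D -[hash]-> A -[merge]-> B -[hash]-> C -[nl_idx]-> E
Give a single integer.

1218240

step 1: scan D: cost=100, card=100
step 2: join A via hash
    card(P join A) = 100*40/(10) = 400
    cost = 100 + 2*40*6 + 100 = 680
step 3: join B via merge
    card(P join B) = 400*120/(4) = 12000
    cost = 680 + 400*9 + 120*7 + 400 + 120 = 5640
step 4: join C via hash
    card(P join C) = 12000*50/(5) = 120000
    cost = 5640 + 2*50*6 + 12000 = 18240
step 5: join E via nl_idx
    card(P join E) = 120000*150/(75) = 240000
    cost = 18240 + 120000*8 + 240000 = 1218240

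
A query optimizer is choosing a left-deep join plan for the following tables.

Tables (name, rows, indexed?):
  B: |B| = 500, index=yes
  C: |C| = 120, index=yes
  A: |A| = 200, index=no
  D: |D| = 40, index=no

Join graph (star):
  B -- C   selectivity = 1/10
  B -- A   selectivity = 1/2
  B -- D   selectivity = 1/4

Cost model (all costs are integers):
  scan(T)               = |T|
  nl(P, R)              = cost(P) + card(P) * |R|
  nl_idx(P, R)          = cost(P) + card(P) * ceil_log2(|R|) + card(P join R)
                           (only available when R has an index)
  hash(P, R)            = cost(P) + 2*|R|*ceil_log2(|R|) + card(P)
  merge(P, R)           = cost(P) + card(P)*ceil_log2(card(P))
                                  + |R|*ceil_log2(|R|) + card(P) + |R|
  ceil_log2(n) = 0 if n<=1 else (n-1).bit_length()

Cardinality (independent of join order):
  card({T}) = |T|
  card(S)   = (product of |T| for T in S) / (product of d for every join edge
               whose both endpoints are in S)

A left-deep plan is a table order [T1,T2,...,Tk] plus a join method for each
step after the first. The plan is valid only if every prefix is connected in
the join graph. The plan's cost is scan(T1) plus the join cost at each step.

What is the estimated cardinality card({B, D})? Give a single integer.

5000

Tables in S: B(500), D(40)
Edges inside S: B-D(d=4)
numerator = 500 * 40 = 20000
denominator = 4 = 4
card(S) = 20000 / 4 = 5000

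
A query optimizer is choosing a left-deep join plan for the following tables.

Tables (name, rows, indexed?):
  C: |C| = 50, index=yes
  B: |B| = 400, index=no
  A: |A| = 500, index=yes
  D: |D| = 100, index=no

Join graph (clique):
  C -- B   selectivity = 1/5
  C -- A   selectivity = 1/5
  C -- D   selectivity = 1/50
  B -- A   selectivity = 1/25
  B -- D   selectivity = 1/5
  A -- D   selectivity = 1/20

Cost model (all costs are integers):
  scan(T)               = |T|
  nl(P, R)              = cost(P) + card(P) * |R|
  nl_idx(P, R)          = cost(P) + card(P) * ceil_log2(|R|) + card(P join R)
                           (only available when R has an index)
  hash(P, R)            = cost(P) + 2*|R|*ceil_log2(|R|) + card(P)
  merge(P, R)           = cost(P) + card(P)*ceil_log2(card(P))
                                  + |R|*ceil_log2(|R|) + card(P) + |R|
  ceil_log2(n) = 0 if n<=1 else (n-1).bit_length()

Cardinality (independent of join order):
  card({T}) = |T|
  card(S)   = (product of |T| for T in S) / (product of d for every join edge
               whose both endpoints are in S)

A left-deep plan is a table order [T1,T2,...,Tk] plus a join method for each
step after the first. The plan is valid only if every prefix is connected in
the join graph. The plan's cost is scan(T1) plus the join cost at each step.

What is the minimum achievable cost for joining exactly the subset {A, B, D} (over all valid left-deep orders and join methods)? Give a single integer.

Selinger DP over subsets of {A,B,D}:
  {B}: scan cost=400, card=400
  {A}: scan cost=500, card=500
  {D}: scan cost=100, card=100
  {AB}: card=8000; try (B,hash)→8200, (A,merge)→9400, (B,merge)→9500, (A,hash)→9800, (A,nl_idx)→12000, (A,nl)→200400 …(+1); best=8200 via (B,hash)
  {BD}: card=8000; try (D,hash)→2200, (B,merge)→4900, (D,merge)→5200, (B,hash)→7400, (B,nl)→40100, (D,nl)→40400; best=2200 via (D,hash)
  {AD}: card=2500; try (D,hash)→2400, (A,nl_idx)→3500, (A,merge)→5900, (D,merge)→6300, (A,hash)→9200, (A,nl)→50100 …(+1); best=2400 via (D,hash)
  {ABD}: card=8000; try (B,hash)→12100, (D,hash)→17600, (A,hash)→19200, (B,merge)→38900, (A,nl_idx)→82200, (A,merge)→119200 …(+4); best=12100 via (B,hash)

12100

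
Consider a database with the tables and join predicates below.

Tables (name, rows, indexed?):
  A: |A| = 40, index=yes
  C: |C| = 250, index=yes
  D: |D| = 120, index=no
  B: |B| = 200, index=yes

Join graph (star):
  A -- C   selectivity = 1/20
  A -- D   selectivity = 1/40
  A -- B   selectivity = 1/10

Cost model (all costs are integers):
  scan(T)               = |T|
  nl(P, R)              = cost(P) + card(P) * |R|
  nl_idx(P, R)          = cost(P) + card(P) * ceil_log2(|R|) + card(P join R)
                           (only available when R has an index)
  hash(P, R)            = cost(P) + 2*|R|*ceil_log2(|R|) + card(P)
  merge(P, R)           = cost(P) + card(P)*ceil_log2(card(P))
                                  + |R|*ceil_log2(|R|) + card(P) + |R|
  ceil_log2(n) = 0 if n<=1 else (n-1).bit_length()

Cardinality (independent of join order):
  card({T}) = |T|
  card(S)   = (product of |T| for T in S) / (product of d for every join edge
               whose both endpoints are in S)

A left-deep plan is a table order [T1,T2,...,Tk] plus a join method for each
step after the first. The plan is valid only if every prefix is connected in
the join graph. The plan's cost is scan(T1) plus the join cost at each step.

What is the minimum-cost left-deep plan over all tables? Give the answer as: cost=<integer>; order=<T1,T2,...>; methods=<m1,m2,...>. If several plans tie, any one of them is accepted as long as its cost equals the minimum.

Selinger DP (subsets sized 1..n):
  {A}: scan cost=40, card=40
  {C}: scan cost=250, card=250
  {D}: scan cost=120, card=120
  {B}: scan cost=200, card=200
  {AC}: card=500; try (C,nl_idx)→860, (A,hash)→980, (A,nl_idx)→2250, (C,merge)→2570, (A,merge)→2780, (C,hash)→4080 …(+2); best=860 via (C,nl_idx)
  {AD}: card=120; try (A,hash)→720, (A,nl_idx)→960, (D,merge)→1280, (A,merge)→1360, (D,hash)→1760, (D,nl)→4840 …(+1); best=720 via (A,hash)
  {AB}: card=800; try (A,hash)→880, (B,nl_idx)→1160, (B,merge)→2120, (A,nl_idx)→2200, (A,merge)→2280, (B,hash)→3280 …(+2); best=880 via (A,hash)
  {ACD}: card=1500; try (D,hash)→3040, (C,nl_idx)→3180, (C,merge)→3930, (C,hash)→4840, (D,merge)→6820, (C,nl)→30720 …(+1); best=3040 via (D,hash)
  {ABC}: card=10000; try (B,hash)→4560, (C,hash)→5680, (B,merge)→7660, (C,merge)→11930, (B,nl_idx)→14860, (C,nl_idx)→17280 …(+2); best=4560 via (B,hash)
  {ABD}: card=2400; try (D,hash)→3360, (B,merge)→3480, (B,hash)→4040, (B,nl_idx)→4080, (D,merge)→10640, (B,nl)→24720 …(+1); best=3360 via (D,hash)
  {ABCD}: card=30000; try (B,hash)→7740, (C,hash)→9760, (D,hash)→16240, (B,merge)→22840, (C,merge)→36810, (B,nl_idx)→45040 …(+5); best=7740 via (B,hash)

cost=7740; order=A,C,D,B; methods=nl_idx,hash,hash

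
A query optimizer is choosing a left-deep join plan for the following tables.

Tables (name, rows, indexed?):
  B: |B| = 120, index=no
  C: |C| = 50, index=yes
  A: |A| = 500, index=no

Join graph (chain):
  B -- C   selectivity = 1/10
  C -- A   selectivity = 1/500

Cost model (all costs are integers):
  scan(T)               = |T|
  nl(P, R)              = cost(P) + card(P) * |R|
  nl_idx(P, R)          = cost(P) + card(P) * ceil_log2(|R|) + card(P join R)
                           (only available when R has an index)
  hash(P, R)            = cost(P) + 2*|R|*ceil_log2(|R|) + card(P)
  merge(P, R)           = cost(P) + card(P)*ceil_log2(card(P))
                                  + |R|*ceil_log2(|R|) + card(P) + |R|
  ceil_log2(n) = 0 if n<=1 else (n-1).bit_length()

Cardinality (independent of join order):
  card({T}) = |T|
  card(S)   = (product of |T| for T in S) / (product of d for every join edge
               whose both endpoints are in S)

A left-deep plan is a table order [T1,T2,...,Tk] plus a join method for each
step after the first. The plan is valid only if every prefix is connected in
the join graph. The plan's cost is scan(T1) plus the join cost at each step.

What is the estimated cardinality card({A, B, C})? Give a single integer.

Tables in S: A(500), B(120), C(50)
Edges inside S: B-C(d=10), C-A(d=500)
numerator = 500 * 120 * 50 = 3000000
denominator = 10 * 500 = 5000
card(S) = 3000000 / 5000 = 600

600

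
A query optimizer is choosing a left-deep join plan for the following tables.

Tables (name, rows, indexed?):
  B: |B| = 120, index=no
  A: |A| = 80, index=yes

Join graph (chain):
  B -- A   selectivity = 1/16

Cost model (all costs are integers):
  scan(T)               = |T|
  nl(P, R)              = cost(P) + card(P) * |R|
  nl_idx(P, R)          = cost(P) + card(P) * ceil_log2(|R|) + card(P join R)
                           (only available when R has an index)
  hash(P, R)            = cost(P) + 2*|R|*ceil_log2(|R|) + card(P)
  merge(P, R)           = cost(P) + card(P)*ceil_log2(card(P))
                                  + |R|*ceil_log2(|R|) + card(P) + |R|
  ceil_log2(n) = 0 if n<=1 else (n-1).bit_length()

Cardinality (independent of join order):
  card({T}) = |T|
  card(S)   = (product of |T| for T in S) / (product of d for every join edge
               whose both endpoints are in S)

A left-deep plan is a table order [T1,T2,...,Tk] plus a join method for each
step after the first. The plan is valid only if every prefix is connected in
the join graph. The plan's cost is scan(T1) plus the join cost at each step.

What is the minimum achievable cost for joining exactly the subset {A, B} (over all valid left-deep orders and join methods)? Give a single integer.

1360

Selinger DP over subsets of {A,B}:
  {B}: scan cost=120, card=120
  {A}: scan cost=80, card=80
  {AB}: card=600; try (A,hash)→1360, (A,nl_idx)→1560, (B,merge)→1680, (A,merge)→1720, (B,hash)→1840, (B,nl)→9680 …(+1); best=1360 via (A,hash)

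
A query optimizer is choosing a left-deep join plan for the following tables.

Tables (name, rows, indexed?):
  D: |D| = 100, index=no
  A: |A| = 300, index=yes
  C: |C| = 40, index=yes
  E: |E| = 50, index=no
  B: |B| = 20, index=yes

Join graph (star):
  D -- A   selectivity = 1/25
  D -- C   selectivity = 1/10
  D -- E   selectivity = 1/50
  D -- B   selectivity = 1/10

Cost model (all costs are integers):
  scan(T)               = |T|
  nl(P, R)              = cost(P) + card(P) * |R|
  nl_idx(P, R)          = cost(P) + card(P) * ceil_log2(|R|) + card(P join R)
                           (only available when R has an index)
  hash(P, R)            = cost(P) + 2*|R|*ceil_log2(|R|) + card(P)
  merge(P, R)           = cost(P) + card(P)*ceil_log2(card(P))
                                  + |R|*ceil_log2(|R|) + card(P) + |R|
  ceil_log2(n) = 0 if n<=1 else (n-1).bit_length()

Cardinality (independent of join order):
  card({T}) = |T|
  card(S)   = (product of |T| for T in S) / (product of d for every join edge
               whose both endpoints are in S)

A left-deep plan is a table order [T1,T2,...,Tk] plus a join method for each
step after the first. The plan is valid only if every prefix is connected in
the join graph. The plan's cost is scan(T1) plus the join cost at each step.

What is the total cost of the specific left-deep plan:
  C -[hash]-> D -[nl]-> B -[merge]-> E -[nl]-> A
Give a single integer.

step 1: scan C: cost=40, card=40
step 2: join D via hash
    card(P join D) = 40*100/(10) = 400
    cost = 40 + 2*100*7 + 40 = 1480
step 3: join B via nl
    card(P join B) = 400*20/(10) = 800
    cost = 1480 + 400*20 = 9480
step 4: join E via merge
    card(P join E) = 800*50/(50) = 800
    cost = 9480 + 800*10 + 50*6 + 800 + 50 = 18630
step 5: join A via nl
    card(P join A) = 800*300/(25) = 9600
    cost = 18630 + 800*300 = 258630

258630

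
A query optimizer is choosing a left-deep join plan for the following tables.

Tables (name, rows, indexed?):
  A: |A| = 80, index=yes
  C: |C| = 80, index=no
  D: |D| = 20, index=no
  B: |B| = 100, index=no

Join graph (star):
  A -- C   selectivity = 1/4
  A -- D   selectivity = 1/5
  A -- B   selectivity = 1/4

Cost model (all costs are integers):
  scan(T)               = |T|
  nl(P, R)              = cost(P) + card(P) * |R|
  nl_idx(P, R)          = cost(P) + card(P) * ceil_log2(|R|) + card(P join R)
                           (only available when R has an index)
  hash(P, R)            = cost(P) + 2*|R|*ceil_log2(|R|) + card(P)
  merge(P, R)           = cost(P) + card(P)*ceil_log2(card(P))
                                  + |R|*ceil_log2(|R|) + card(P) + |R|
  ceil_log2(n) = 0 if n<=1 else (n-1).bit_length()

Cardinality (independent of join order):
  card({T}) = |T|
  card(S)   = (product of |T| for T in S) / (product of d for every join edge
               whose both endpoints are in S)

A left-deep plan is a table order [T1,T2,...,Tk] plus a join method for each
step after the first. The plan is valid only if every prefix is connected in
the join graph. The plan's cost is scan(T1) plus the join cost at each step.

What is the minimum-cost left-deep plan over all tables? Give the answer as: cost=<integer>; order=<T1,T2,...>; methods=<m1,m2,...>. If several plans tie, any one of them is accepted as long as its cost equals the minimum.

cost=9600; order=A,D,C,B; methods=hash,hash,hash

Selinger DP (subsets sized 1..n):
  {A}: scan cost=80, card=80
  {C}: scan cost=80, card=80
  {D}: scan cost=20, card=20
  {B}: scan cost=100, card=100
  {AC}: card=1600; try (C,hash)→1280, (A,hash)→1280, (C,merge)→1360, (A,merge)→1360, (A,nl_idx)→2240, (C,nl)→6480 …(+1); best=1280 via (C,hash)
  {AD}: card=320; try (D,hash)→360, (A,nl_idx)→480, (A,merge)→780, (D,merge)→840, (A,hash)→1160, (A,nl)→1620 …(+1); best=360 via (D,hash)
  {AB}: card=2000; try (A,hash)→1320, (B,merge)→1520, (A,merge)→1540, (B,hash)→1560, (A,nl_idx)→2800, (B,nl)→8080 …(+1); best=1320 via (A,hash)
  {ACD}: card=6400; try (C,hash)→1800, (D,hash)→3080, (C,merge)→4200, (D,merge)→20600, (C,nl)→25960, (D,nl)→33280; best=1800 via (C,hash)
  {ABC}: card=40000; try (B,hash)→4280, (C,hash)→4440, (B,merge)→21280, (C,merge)→25960, (B,nl)→161280, (C,nl)→161320; best=4280 via (B,hash)
  {ABD}: card=8000; try (B,hash)→2080, (D,hash)→3520, (B,merge)→4360, (D,merge)→25440, (B,nl)→32360, (D,nl)→41320; best=2080 via (B,hash)
  {ABCD}: card=160000; try (B,hash)→9600, (C,hash)→11200, (D,hash)→44480, (B,merge)→92200, (C,merge)→114720, (B,nl)→641800 …(+3); best=9600 via (B,hash)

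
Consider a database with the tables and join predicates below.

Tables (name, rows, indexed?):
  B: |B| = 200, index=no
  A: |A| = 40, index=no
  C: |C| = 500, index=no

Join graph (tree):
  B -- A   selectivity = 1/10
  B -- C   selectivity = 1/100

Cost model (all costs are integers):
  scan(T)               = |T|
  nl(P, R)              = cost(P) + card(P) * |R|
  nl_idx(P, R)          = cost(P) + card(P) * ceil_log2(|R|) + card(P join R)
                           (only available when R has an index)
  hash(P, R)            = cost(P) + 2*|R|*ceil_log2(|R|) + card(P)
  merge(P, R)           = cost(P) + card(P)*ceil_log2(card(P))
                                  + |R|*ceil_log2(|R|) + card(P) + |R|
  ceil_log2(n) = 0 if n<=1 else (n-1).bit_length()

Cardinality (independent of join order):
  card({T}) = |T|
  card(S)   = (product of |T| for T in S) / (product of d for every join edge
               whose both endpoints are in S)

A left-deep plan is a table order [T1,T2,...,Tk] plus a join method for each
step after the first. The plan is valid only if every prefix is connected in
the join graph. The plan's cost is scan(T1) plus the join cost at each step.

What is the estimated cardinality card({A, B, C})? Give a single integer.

4000

Tables in S: A(40), B(200), C(500)
Edges inside S: B-A(d=10), B-C(d=100)
numerator = 40 * 200 * 500 = 4000000
denominator = 10 * 100 = 1000
card(S) = 4000000 / 1000 = 4000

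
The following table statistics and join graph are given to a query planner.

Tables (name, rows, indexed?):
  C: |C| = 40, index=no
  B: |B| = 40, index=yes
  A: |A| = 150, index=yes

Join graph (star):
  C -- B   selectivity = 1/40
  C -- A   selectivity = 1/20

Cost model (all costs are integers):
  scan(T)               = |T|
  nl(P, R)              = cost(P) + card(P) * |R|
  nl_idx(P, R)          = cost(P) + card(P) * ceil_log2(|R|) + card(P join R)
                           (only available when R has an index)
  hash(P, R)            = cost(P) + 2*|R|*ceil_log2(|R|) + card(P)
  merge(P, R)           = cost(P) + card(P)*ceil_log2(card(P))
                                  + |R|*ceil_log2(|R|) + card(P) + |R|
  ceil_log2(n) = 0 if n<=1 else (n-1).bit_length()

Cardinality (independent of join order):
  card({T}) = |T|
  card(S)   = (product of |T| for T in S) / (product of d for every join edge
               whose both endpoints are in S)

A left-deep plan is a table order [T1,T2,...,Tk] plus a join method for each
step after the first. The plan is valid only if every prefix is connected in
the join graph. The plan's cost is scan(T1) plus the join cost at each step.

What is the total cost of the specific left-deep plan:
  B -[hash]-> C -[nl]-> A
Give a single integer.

step 1: scan B: cost=40, card=40
step 2: join C via hash
    card(P join C) = 40*40/(40) = 40
    cost = 40 + 2*40*6 + 40 = 560
step 3: join A via nl
    card(P join A) = 40*150/(20) = 300
    cost = 560 + 40*150 = 6560

6560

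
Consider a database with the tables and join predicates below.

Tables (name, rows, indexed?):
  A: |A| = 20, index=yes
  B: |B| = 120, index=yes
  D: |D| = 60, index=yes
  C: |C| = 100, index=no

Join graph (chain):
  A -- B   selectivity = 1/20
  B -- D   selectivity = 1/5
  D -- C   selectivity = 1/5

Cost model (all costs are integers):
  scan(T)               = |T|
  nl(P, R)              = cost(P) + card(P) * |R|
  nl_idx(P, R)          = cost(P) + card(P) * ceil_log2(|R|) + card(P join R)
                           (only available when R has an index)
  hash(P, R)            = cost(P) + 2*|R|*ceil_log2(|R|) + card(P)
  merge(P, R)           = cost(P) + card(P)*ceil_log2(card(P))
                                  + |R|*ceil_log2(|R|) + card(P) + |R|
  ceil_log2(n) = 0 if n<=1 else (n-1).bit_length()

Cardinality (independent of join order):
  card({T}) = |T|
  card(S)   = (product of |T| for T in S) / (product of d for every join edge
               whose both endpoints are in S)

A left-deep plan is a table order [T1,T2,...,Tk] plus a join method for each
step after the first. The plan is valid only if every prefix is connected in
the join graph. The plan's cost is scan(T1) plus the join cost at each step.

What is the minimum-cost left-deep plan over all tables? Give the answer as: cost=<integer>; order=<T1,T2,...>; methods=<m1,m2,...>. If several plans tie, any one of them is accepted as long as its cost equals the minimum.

Selinger DP (subsets sized 1..n):
  {A}: scan cost=20, card=20
  {B}: scan cost=120, card=120
  {D}: scan cost=60, card=60
  {C}: scan cost=100, card=100
  {AB}: card=120; try (B,nl_idx)→280, (A,hash)→440, (A,nl_idx)→840, (B,merge)→1100, (A,merge)→1200, (B,hash)→1720 …(+2); best=280 via (B,nl_idx)
  {BD}: card=1440; try (D,hash)→960, (B,merge)→1440, (D,merge)→1500, (B,hash)→1800, (B,nl_idx)→1920, (D,nl_idx)→2280 …(+2); best=960 via (D,hash)
  {CD}: card=1200; try (D,hash)→920, (C,merge)→1280, (D,merge)→1320, (C,hash)→1520, (D,nl_idx)→1900, (C,nl)→6060 …(+1); best=920 via (D,hash)
  {ABD}: card=1440; try (D,hash)→1120, (D,merge)→1660, (D,nl_idx)→2440, (A,hash)→2600, (D,nl)→7480, (A,nl_idx)→9600 …(+2); best=1120 via (D,hash)
  {BCD}: card=28800; try (C,hash)→3800, (B,hash)→3800, (B,merge)→16280, (C,merge)→19040, (B,nl_idx)→38120, (B,nl)→144920 …(+1); best=3800 via (C,hash)
  {ABCD}: card=28800; try (C,hash)→3960, (C,merge)→19200, (A,hash)→32800, (C,nl)→145120, (A,nl_idx)→176600, (A,merge)→464720 …(+1); best=3960 via (C,hash)

cost=3960; order=A,B,D,C; methods=nl_idx,hash,hash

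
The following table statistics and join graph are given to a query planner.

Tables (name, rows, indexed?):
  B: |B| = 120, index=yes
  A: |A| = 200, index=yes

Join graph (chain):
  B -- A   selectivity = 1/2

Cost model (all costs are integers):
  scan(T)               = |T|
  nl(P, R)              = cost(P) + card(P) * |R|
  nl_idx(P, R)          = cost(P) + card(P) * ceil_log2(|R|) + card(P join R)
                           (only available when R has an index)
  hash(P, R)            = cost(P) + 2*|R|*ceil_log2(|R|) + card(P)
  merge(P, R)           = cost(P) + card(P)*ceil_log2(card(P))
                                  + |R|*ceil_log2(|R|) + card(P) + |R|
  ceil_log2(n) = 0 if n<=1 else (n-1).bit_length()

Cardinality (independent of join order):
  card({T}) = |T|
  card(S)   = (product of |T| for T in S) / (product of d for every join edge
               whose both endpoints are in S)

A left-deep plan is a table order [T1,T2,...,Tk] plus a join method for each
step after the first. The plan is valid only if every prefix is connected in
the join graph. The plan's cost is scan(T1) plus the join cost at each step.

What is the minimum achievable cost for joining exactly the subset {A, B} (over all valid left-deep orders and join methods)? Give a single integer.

Selinger DP over subsets of {A,B}:
  {B}: scan cost=120, card=120
  {A}: scan cost=200, card=200
  {AB}: card=12000; try (B,hash)→2080, (A,merge)→2880, (B,merge)→2960, (A,hash)→3440, (A,nl_idx)→13080, (B,nl_idx)→13600 …(+2); best=2080 via (B,hash)

2080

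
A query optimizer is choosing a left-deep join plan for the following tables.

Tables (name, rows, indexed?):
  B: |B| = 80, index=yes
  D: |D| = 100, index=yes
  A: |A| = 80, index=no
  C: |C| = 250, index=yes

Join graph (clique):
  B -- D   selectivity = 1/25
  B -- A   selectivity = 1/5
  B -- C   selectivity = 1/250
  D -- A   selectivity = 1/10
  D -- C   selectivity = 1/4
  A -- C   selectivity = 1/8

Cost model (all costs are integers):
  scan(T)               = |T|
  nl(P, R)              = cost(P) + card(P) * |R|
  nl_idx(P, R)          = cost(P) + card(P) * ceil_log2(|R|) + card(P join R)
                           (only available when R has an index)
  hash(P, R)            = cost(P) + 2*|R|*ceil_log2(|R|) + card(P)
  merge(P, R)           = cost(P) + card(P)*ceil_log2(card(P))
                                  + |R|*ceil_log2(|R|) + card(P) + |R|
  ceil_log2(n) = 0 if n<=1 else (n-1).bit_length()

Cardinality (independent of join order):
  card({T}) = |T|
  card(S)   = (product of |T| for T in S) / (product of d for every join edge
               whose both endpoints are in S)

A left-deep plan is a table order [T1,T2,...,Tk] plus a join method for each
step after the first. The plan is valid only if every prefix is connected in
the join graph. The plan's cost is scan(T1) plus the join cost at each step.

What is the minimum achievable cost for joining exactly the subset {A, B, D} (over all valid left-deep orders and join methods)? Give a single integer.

Selinger DP over subsets of {A,B,D}:
  {B}: scan cost=80, card=80
  {D}: scan cost=100, card=100
  {A}: scan cost=80, card=80
  {BD}: card=320; try (D,nl_idx)→960, (B,nl_idx)→1120, (B,hash)→1320, (D,merge)→1520, (B,merge)→1540, (D,hash)→1560 …(+2); best=960 via (D,nl_idx)
  {AB}: card=1280; try (B,hash)→1280, (A,hash)→1280, (B,merge)→1360, (A,merge)→1360, (B,nl_idx)→1920, (B,nl)→6480 …(+1); best=1280 via (B,hash)
  {AD}: card=800; try (A,hash)→1320, (D,nl_idx)→1440, (D,merge)→1520, (A,merge)→1540, (D,hash)→1560, (D,nl)→8080 …(+1); best=1320 via (A,hash)
  {ABD}: card=512; try (A,hash)→2400, (B,hash)→3240, (D,hash)→3960, (A,merge)→4800, (B,nl_idx)→7432, (D,nl_idx)→10752 …(+5); best=2400 via (A,hash)

2400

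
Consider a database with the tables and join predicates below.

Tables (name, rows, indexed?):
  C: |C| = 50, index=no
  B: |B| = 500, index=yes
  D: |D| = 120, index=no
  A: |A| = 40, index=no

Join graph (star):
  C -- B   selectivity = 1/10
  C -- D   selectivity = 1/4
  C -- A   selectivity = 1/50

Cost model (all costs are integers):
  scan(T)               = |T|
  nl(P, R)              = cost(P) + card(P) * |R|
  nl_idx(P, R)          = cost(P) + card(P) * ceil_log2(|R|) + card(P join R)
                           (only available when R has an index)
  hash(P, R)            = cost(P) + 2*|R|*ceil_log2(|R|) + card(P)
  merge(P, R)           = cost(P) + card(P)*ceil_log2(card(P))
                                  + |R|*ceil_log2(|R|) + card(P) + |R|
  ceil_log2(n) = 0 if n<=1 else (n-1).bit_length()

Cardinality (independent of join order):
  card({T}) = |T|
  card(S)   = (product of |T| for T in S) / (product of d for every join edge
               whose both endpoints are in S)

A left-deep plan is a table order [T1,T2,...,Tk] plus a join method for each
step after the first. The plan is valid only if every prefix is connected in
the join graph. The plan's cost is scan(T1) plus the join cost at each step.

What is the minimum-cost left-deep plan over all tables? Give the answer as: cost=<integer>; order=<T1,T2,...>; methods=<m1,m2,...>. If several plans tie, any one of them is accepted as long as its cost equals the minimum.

Selinger DP (subsets sized 1..n):
  {C}: scan cost=50, card=50
  {B}: scan cost=500, card=500
  {D}: scan cost=120, card=120
  {A}: scan cost=40, card=40
  {BC}: card=2500; try (C,hash)→1600, (B,nl_idx)→3000, (B,merge)→5400, (C,merge)→5850, (B,hash)→9100, (B,nl)→25050 …(+1); best=1600 via (C,hash)
  {CD}: card=1500; try (C,hash)→840, (D,merge)→1360, (C,merge)→1430, (D,hash)→1780, (D,nl)→6050, (C,nl)→6120; best=840 via (C,hash)
  {AC}: card=40; try (A,hash)→580, (C,merge)→670, (C,hash)→680, (A,merge)→680, (C,nl)→2040, (A,nl)→2050; best=580 via (A,hash)
  {BCD}: card=75000; try (D,hash)→5780, (B,hash)→11340, (B,merge)→23840, (D,merge)→35060, (B,nl_idx)→89340, (D,nl)→301600 …(+1); best=5780 via (D,hash)
  {ABC}: card=2000; try (B,nl_idx)→2940, (A,hash)→4580, (B,merge)→5860, (B,hash)→9620, (B,nl)→20580, (A,merge)→34380 …(+1); best=2940 via (B,nl_idx)
  {ACD}: card=1200; try (D,merge)→1820, (D,hash)→2300, (A,hash)→2820, (D,nl)→5380, (A,merge)→19120, (A,nl)→60840; best=1820 via (D,merge)
  {ABCD}: card=60000; try (D,hash)→6620, (B,hash)→12020, (B,merge)→21220, (D,merge)→27900, (B,nl_idx)→72620, (A,hash)→81260 …(+4); best=6620 via (D,hash)

cost=6620; order=C,A,B,D; methods=hash,nl_idx,hash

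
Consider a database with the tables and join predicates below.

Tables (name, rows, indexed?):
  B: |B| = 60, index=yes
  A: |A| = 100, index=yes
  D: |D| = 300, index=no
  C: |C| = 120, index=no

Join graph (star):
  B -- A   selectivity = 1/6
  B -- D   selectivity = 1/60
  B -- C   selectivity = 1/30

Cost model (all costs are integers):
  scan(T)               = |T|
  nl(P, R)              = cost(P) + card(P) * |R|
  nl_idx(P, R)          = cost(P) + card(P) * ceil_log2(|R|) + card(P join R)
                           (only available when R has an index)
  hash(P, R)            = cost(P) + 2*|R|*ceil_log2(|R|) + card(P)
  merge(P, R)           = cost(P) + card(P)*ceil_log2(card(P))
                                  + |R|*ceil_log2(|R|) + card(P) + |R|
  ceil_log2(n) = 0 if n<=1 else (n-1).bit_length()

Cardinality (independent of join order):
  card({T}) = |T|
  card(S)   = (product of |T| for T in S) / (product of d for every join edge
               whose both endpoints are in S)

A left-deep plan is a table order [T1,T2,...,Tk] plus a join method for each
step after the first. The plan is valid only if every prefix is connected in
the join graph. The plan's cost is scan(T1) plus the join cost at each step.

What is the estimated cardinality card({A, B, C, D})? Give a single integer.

20000

Tables in S: A(100), B(60), C(120), D(300)
Edges inside S: B-A(d=6), B-D(d=60), B-C(d=30)
numerator = 100 * 60 * 120 * 300 = 216000000
denominator = 6 * 60 * 30 = 10800
card(S) = 216000000 / 10800 = 20000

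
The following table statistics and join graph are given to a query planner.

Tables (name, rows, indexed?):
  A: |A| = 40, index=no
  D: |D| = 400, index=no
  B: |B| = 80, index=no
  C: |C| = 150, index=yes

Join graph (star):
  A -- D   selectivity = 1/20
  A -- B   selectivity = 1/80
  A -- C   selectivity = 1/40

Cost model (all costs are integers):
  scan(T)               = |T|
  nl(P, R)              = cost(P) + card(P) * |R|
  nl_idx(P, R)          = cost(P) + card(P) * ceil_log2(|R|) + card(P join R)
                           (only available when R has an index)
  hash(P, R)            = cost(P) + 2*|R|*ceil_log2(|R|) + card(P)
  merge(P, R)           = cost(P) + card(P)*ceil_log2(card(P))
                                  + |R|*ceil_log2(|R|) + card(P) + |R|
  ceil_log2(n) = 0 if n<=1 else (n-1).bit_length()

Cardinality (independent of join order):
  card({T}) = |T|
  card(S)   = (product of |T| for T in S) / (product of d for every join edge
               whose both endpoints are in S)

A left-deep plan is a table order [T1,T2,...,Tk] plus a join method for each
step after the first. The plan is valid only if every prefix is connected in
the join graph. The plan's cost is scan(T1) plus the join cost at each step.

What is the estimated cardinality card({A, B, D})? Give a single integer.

Tables in S: A(40), B(80), D(400)
Edges inside S: A-D(d=20), A-B(d=80)
numerator = 40 * 80 * 400 = 1280000
denominator = 20 * 80 = 1600
card(S) = 1280000 / 1600 = 800

800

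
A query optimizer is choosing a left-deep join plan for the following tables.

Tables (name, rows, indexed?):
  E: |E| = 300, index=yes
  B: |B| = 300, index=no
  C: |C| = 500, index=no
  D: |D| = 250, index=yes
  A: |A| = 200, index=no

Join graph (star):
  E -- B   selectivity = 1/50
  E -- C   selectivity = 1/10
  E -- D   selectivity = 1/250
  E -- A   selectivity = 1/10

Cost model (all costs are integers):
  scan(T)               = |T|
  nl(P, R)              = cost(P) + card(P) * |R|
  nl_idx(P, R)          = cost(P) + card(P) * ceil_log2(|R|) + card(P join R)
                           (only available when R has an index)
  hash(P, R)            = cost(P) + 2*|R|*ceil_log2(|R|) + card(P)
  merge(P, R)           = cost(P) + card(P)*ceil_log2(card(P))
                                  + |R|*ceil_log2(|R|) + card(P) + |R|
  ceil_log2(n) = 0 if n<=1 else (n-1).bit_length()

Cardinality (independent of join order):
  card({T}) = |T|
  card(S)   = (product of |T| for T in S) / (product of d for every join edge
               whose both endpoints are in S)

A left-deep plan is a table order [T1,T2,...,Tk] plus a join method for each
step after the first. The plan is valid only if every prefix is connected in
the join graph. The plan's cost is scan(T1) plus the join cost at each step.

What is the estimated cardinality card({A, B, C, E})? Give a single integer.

1800000

Tables in S: A(200), B(300), C(500), E(300)
Edges inside S: E-B(d=50), E-C(d=10), E-A(d=10)
numerator = 200 * 300 * 500 * 300 = 9000000000
denominator = 50 * 10 * 10 = 5000
card(S) = 9000000000 / 5000 = 1800000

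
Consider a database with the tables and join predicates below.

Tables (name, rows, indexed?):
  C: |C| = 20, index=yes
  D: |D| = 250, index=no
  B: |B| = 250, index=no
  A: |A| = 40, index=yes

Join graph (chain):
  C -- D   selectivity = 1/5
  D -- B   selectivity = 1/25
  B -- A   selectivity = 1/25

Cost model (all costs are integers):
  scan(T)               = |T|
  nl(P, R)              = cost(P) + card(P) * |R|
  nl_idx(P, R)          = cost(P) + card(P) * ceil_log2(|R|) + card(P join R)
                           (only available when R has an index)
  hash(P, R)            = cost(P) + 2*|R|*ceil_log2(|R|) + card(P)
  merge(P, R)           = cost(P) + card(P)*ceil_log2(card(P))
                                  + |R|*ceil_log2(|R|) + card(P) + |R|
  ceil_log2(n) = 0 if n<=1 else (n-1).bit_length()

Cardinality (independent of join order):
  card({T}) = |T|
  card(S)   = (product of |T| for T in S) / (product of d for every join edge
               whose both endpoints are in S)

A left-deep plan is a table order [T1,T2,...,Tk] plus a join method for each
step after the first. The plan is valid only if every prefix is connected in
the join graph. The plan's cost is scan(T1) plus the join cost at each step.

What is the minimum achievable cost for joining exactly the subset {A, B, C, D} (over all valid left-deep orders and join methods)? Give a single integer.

9580

Selinger DP over subsets of {A,B,C,D}:
  {C}: scan cost=20, card=20
  {D}: scan cost=250, card=250
  {B}: scan cost=250, card=250
  {A}: scan cost=40, card=40
  {CD}: card=1000; try (C,hash)→700, (D,merge)→2390, (C,nl_idx)→2500, (C,merge)→2620, (D,hash)→4040, (D,nl)→5020 …(+1); best=700 via (C,hash)
  {BD}: card=2500; try (D,hash)→4500, (B,hash)→4500, (D,merge)→4750, (B,merge)→4750, (D,nl)→62750, (B,nl)→62750; best=4500 via (D,hash)
  {AB}: card=400; try (A,hash)→980, (A,nl_idx)→2150, (B,merge)→2570, (A,merge)→2780, (B,hash)→4080, (B,nl)→10040 …(+1); best=980 via (A,hash)
  {BCD}: card=10000; try (B,hash)→5700, (C,hash)→7200, (B,merge)→13950, (C,nl_idx)→27000, (C,merge)→37120, (C,nl)→54500 …(+1); best=5700 via (B,hash)
  {ABD}: card=4000; try (D,hash)→5380, (D,merge)→7230, (A,hash)→7480, (A,nl_idx)→23500, (A,merge)→37280, (D,nl)→100980 …(+1); best=5380 via (D,hash)
  {ABCD}: card=16000; try (C,hash)→9580, (A,hash)→16180, (C,nl_idx)→41380, (C,merge)→57500, (A,nl_idx)→81700, (C,nl)→85380 …(+2); best=9580 via (C,hash)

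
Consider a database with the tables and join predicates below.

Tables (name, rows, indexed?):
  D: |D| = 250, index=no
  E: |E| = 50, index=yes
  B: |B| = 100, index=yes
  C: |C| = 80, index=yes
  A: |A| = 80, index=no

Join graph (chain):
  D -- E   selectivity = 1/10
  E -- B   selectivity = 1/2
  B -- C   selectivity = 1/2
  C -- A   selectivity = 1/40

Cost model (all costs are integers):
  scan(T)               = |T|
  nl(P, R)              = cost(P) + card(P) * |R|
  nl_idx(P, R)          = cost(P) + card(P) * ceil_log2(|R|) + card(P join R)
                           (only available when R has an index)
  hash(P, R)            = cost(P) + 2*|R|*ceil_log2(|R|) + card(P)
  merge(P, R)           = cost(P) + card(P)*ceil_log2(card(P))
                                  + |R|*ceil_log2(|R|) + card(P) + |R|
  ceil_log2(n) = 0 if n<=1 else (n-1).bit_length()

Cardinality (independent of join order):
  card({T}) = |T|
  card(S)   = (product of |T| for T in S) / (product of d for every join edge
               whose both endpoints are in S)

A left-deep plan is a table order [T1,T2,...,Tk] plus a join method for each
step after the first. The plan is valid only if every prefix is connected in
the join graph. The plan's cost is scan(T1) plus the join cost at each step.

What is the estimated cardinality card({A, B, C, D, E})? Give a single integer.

Tables in S: A(80), B(100), C(80), D(250), E(50)
Edges inside S: D-E(d=10), E-B(d=2), B-C(d=2), C-A(d=40)
numerator = 80 * 100 * 80 * 250 * 50 = 8000000000
denominator = 10 * 2 * 2 * 40 = 1600
card(S) = 8000000000 / 1600 = 5000000

5000000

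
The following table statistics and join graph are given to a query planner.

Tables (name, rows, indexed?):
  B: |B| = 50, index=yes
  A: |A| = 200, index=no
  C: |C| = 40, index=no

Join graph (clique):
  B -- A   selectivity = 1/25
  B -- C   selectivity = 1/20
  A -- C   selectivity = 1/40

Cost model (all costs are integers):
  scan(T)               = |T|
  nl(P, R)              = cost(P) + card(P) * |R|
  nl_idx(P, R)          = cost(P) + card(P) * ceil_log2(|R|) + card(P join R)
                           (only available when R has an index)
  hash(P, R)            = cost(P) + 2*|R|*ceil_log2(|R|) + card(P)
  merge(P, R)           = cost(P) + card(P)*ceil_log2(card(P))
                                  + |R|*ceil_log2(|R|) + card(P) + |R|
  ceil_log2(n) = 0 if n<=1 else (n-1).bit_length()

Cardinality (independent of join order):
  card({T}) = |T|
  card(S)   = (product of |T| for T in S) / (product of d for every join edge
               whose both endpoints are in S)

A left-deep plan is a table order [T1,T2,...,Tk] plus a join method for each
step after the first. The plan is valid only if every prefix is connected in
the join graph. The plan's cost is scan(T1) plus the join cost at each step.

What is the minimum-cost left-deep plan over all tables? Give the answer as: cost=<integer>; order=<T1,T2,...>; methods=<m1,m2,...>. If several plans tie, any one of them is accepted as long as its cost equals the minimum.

Selinger DP (subsets sized 1..n):
  {B}: scan cost=50, card=50
  {A}: scan cost=200, card=200
  {C}: scan cost=40, card=40
  {AB}: card=400; try (B,hash)→1000, (B,nl_idx)→1800, (A,merge)→2200, (B,merge)→2350, (A,hash)→3300, (A,nl)→10050 …(+1); best=1000 via (B,hash)
  {BC}: card=100; try (B,nl_idx)→380, (C,hash)→580, (B,merge)→670, (C,merge)→680, (B,hash)→680, (B,nl)→2040 …(+1); best=380 via (B,nl_idx)
  {AC}: card=200; try (C,hash)→880, (A,merge)→2120, (C,merge)→2280, (A,hash)→3280, (A,nl)→8040, (C,nl)→8200; best=880 via (C,hash)
  {ABC}: card=20; try (B,hash)→1680, (C,hash)→1880, (B,nl_idx)→2100, (A,merge)→2980, (B,merge)→3030, (A,hash)→3680 …(+4); best=1680 via (B,hash)

cost=1680; order=A,C,B; methods=hash,hash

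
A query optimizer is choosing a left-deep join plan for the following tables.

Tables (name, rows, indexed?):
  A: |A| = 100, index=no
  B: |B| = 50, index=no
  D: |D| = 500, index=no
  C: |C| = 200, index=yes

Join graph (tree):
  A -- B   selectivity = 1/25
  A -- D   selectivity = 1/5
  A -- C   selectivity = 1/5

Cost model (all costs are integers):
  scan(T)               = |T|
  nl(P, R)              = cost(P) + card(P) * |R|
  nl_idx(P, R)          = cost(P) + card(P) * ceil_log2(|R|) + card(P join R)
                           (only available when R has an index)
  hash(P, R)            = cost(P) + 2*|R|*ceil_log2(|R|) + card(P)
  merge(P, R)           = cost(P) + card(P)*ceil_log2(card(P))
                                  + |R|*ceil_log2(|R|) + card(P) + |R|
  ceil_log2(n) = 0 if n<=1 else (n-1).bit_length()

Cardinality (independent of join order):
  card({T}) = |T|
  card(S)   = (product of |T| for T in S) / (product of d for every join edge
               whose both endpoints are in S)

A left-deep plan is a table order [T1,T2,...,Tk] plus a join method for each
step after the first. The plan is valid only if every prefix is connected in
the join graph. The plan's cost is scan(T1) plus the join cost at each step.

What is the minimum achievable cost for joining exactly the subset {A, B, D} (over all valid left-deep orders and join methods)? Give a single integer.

7600

Selinger DP over subsets of {A,B,D}:
  {A}: scan cost=100, card=100
  {B}: scan cost=50, card=50
  {D}: scan cost=500, card=500
  {AB}: card=200; try (B,hash)→800, (A,merge)→1200, (B,merge)→1250, (A,hash)→1500, (A,nl)→5050, (B,nl)→5100; best=800 via (B,hash)
  {AD}: card=10000; try (A,hash)→2400, (D,merge)→5900, (A,merge)→6300, (D,hash)→9200, (D,nl)→50100, (A,nl)→50500; best=2400 via (A,hash)
  {ABD}: card=20000; try (D,merge)→7600, (D,hash)→10000, (B,hash)→13000, (D,nl)→100800, (B,merge)→152750, (B,nl)→502400; best=7600 via (D,merge)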